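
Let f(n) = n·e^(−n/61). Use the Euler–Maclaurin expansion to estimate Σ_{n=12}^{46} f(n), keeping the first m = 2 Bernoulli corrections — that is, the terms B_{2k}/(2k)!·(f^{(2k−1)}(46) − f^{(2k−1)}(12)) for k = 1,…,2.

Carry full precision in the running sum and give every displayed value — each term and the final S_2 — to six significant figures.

S_2 ≈ 602.958

The integral term ∫_12^46 x·e^(−x/61) dx = 587.255.
½[f(12) + f(46)] = ½[9.85703 + 21.6400] = 15.7485.
Integral + boundary = 603.003.
k=1: B_{2}/(2)! × [f^{(1)}(46) − f^{(1)}(12)] = 1/12 × (0.115681 − 0.659829) = -0.0453457.
After k=1: 602.958.
k=2: B_{4}/(4)! × [f^{(3)}(46) − f^{(3)}(12)] = −1/720 × (0.000283942 − 0.000618830) = 4.65122e-07.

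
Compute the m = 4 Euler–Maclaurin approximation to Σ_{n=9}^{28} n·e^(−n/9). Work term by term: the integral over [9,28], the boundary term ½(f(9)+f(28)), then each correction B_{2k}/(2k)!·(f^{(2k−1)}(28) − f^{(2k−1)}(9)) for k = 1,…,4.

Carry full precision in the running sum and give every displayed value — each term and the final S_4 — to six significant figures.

Integral: ∫_9^28 x·e^(−x/9) dx = 44.7608.
½[f(9) + f(28)] = ½[3.31091 + 1.24744] = 2.27918.
Running total after boundary: 47.0400.
Order-1 term: 1/12 · (-0.0940530 − 0.00000) = -0.00783775.
After k=1: 47.0322.
Order-2 term: −1/720 · (-6.11131e-05 − 0.00908344) = 1.27008e-05.
After k=2: 47.0322.
Order-3 term: 1/30240 · (1.28262e-05 − 0.000224283) = -6.99260e-09.
After k=3: 47.0322.
Order-4 term: −1/1209600 · (3.26011e-07 − 4.15338e-06) = 3.16416e-12.

S_4 ≈ 47.0322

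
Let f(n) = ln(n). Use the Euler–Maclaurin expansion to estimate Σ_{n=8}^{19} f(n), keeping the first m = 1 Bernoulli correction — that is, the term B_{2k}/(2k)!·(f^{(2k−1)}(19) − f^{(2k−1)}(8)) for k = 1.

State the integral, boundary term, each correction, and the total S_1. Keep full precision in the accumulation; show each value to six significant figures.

Integral: ∫_8^19 ln(x) dx = 28.3088.
Endpoint term: (f(8) + f(19))/2 = (2.07944 + 2.94444)/2 = 2.51194.
So far: 30.8207.
Correction k=1: B_{2}/2! · (f^{(1)}(19) − f^{(1)}(8)) = 1/12 · (0.0526316 − 0.125000) = -0.00603070.

S_1 ≈ 30.8147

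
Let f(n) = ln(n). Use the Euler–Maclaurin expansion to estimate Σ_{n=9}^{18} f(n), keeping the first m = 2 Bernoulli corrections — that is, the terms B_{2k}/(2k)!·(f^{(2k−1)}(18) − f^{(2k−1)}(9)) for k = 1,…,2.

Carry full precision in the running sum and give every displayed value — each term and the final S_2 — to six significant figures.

S_2 ≈ 25.7908

∫_9^18 ln(x) dx evaluates to 23.2517.
½[f(9) + f(18)] = ½[2.19722 + 2.89037] = 2.54380.
So far: 25.7955.
Order-1 term: 1/12 · (0.0555556 − 0.111111) = -0.00462963.
Partial sum through k=1: 25.7908.
Order-2 term: −1/720 · (0.000342936 − 0.00274348) = 3.33410e-06.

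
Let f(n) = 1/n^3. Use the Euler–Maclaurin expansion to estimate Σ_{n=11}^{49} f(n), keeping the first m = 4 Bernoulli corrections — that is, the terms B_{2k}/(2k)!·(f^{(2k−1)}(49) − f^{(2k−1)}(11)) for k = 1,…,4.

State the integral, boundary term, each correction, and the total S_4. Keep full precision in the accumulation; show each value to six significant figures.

S_4 ≈ 0.00432088

The integral term ∫_11^49 1/x^3 dx = 0.00392398.
Boundary: ½(f(11) + f(49)) = ½(0.000751315 + 8.49986e-06) = 0.000379907.
So far: 0.00430389.
k=1: B_{2}/(2)! × [f^{(1)}(49) − f^{(1)}(11)] = 1/12 × (-5.20400e-07 − (-0.000204904)) = 1.70320e-05.
After k=1: 0.00432092.
k=2: B_{4}/(4)! × [f^{(3)}(49) − f^{(3)}(11)] = −1/720 × (-4.33486e-09 − (-3.38684e-05)) = -4.70335e-08.
After k=2: 0.00432088.
k=3: B_{6}/(6)! × [f^{(5)}(49) − f^{(5)}(11)] = 1/30240 × (-7.58284e-11 − (-1.17560e-05)) = 3.88754e-10.
After k=3: 0.00432088.
k=4: B_{8}/(8)! × [f^{(7)}(49) − f^{(7)}(11)] = −1/1209600 × (-2.27390e-12 − (-6.99530e-06)) = -5.78315e-12.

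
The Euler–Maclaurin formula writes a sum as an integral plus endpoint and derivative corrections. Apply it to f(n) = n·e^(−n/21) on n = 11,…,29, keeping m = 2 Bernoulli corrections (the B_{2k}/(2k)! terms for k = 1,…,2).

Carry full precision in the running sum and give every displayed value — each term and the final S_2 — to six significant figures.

Integral: ∫_11^29 x·e^(−x/21) dx = 134.093.
½[f(11) + f(29)] = ½[6.51486 + 7.28883] = 6.90185.
Running total after boundary: 140.995.
Correction k=1: B_{2}/2! · (f^{(1)}(29) − f^{(1)}(11)) = 1/12 · (-0.0957482 − 0.282029) = -0.0314814.
After k=1: 140.963.
Correction k=2: B_{4}/4! · (f^{(3)}(29) − f^{(3)}(11)) = −1/720 · (0.000922744 − 0.00332551) = 3.33717e-06.

S_2 ≈ 140.963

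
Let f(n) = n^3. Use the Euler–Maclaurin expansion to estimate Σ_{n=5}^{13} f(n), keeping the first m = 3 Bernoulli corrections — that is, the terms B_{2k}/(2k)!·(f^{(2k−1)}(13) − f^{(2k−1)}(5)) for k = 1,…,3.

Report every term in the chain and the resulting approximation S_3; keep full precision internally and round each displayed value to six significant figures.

S_3 ≈ 8181.00

The integral term ∫_5^13 x^3 dx = 6984.00.
Boundary: ½(f(5) + f(13)) = ½(125.000 + 2197.00) = 1161.00.
So far: 8145.00.
k=1: B_{2}/(2)! × [f^{(1)}(13) − f^{(1)}(5)] = 1/12 × (507.000 − 75.0000) = 36.0000.
Running total after k=1: 8181.00.
k=2: B_{4}/(4)! × [f^{(3)}(13) − f^{(3)}(5)] = −1/720 × (6.00000 − 6.00000) = 0.00000.
Running total after k=2: 8181.00.
k=3: B_{6}/(6)! × [f^{(5)}(13) − f^{(5)}(5)] = 1/30240 × (0.00000 − 0.00000) = 0.00000.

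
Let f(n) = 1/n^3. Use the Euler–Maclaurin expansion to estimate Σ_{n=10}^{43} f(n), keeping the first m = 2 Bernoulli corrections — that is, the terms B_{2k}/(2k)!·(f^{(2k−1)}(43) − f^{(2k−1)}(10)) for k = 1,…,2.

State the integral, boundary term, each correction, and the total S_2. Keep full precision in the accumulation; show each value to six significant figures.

∫_10^43 1/x^3 dx evaluates to 0.00472958.
Endpoint term: (f(10) + f(43))/2 = (0.00100000 + 1.25775e-05)/2 = 0.000506289.
So far: 0.00523587.
Order-1 term: 1/12 · (-8.77501e-07 − (-0.000300000)) = 2.49269e-05.
Partial sum through k=1: 0.00526080.
Order-2 term: −1/720 · (-9.49162e-09 − (-6.00000e-05)) = -8.33202e-08.

S_2 ≈ 0.00526072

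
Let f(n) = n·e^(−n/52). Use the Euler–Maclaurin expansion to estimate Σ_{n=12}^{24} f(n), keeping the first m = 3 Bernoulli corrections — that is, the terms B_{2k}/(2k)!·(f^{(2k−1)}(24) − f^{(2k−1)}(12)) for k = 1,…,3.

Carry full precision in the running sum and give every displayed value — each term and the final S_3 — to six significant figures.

∫_12^24 x·e^(−x/52) dx evaluates to 151.177.
Boundary: ½(f(12) + f(24)) = ½(9.52707 + 15.1275) = 12.3273.
Running total after boundary: 163.504.
k=1: B_{2}/(2)! × [f^{(1)}(24) − f^{(1)}(12)] = 1/12 × (0.339399 − 0.610710) = -0.0226092.
After k=1: 163.482.
k=2: B_{4}/(4)! × [f^{(3)}(24) − f^{(3)}(12)] = −1/720 × (0.000591726 − 0.000813075) = 3.07430e-07.
After k=2: 163.482.
k=3: B_{6}/(6)! × [f^{(5)}(24) − f^{(5)}(12)] = 1/30240 × (3.91248e-07 − 5.17861e-07) = -4.18695e-12.

S_3 ≈ 163.482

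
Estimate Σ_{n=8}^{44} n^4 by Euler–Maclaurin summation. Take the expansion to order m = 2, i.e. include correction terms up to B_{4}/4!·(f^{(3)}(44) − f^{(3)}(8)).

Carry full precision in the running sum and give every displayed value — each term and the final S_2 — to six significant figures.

∫_8^44 x^4 dx evaluates to 3.29767e+07.
Boundary: ½(f(8) + f(44)) = ½(4096.00 + 3.74810e+06) = 1.87610e+06.
Running total after boundary: 3.48528e+07.
k=1: B_{2}/(2)! × [f^{(1)}(44) − f^{(1)}(8)] = 1/12 × (340736 − 2048.00) = 28224.0.
Partial sum through k=1: 3.48810e+07.
k=2: B_{4}/(4)! × [f^{(3)}(44) − f^{(3)}(8)] = −1/720 × (1056.00 − 192.000) = -1.20000.

S_2 ≈ 3.48810e+07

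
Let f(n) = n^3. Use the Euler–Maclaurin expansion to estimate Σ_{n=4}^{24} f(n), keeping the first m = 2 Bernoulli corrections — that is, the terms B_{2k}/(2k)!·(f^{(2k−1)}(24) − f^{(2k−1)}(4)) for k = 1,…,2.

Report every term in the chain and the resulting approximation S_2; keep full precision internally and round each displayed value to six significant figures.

The integral term ∫_4^24 x^3 dx = 82880.0.
½[f(4) + f(24)] = ½[64.0000 + 13824.0] = 6944.00.
Running total after boundary: 89824.0.
Correction k=1: B_{2}/2! · (f^{(1)}(24) − f^{(1)}(4)) = 1/12 · (1728.00 − 48.0000) = 140.000.
After k=1: 89964.0.
Correction k=2: B_{4}/4! · (f^{(3)}(24) − f^{(3)}(4)) = −1/720 · (6.00000 − 6.00000) = 0.00000.

S_2 ≈ 89964.0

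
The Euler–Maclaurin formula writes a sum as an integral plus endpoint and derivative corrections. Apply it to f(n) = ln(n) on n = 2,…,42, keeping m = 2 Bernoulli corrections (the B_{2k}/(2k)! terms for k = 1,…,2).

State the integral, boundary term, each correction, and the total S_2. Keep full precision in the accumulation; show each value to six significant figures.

∫_2^42 ln(x) dx evaluates to 115.596.
Endpoint term: (f(2) + f(42))/2 = (0.693147 + 3.73767)/2 = 2.21541.
So far: 117.811.
k=1: B_{2}/(2)! × [f^{(1)}(42) − f^{(1)}(2)] = 1/12 × (0.0238095 − 0.500000) = -0.0396825.
Partial sum through k=1: 117.772.
k=2: B_{4}/(4)! × [f^{(3)}(42) − f^{(3)}(2)] = −1/720 × (2.69949e-05 − 0.250000) = 0.000347185.

S_2 ≈ 117.772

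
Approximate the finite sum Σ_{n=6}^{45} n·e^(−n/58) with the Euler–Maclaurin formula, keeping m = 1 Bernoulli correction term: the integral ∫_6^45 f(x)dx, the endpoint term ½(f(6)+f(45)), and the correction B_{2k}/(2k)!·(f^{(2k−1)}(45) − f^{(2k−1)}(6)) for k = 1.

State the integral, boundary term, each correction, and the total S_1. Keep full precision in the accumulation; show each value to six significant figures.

The integral term ∫_6^45 x·e^(−x/58) dx = 597.322.
Endpoint term: (f(6) + f(45))/2 = (5.41034 + 20.7138)/2 = 13.0621.
Running total after boundary: 610.384.
k=1: B_{2}/(2)! × [f^{(1)}(45) − f^{(1)}(6)] = 1/12 × (0.103172 − 0.808441) = -0.0587724.

S_1 ≈ 610.325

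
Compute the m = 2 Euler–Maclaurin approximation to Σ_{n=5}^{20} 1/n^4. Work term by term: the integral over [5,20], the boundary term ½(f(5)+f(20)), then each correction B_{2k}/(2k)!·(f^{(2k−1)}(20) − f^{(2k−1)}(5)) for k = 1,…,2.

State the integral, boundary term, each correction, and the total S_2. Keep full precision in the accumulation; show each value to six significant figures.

S_2 ≈ 0.00353255

∫_5^20 1/x^4 dx evaluates to 0.00262500.
Endpoint term: (f(5) + f(20))/2 = (0.00160000 + 6.25000e-06)/2 = 0.000803125.
Running total after boundary: 0.00342813.
Correction k=1: B_{2}/2! · (f^{(1)}(20) − f^{(1)}(5)) = 1/12 · (-1.25000e-06 − (-0.00128000)) = 0.000106562.
After k=1: 0.00353469.
Correction k=2: B_{4}/4! · (f^{(3)}(20) − f^{(3)}(5)) = −1/720 · (-9.37500e-08 − (-0.00153600)) = -2.13320e-06.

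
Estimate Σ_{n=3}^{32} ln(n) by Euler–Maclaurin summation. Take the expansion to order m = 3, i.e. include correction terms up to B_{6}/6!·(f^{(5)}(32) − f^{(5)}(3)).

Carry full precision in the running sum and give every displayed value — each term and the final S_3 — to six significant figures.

Integral: ∫_3^32 ln(x) dx = 78.6077.
½[f(3) + f(32)] = ½[1.09861 + 3.46574] = 2.28217.
Running total after boundary: 80.8899.
Order-1 term: 1/12 · (0.0312500 − 0.333333) = -0.0251736.
After k=1: 80.8647.
Order-2 term: −1/720 · (6.10352e-05 − 0.0740741) = 0.000102796.
After k=2: 80.8648.
Order-3 term: 1/30240 · (7.15256e-07 − 0.0987654) = -3.26603e-06.

S_3 ≈ 80.8648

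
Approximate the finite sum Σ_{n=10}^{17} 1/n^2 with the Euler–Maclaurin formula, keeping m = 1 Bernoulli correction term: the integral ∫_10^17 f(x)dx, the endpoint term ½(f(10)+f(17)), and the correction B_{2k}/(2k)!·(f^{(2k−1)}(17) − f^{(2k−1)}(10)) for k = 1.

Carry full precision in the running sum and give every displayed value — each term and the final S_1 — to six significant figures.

S_1 ≈ 0.0480393

∫_10^17 1/x^2 dx evaluates to 0.0411765.
Endpoint term: (f(10) + f(17))/2 = (0.0100000 + 0.00346021)/2 = 0.00673010.
Integral + boundary = 0.0479066.
k=1: B_{2}/(2)! × [f^{(1)}(17) − f^{(1)}(10)] = 1/12 × (-0.000407083 − (-0.00200000)) = 0.000132743.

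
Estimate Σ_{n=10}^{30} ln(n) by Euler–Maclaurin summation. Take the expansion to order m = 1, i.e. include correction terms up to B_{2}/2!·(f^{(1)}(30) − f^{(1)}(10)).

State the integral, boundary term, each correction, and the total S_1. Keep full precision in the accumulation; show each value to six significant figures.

S_1 ≈ 61.8564

∫_10^30 ln(x) dx evaluates to 59.0101.
Boundary: ½(f(10) + f(30)) = ½(2.30259 + 3.40120) = 2.85189.
So far: 61.8620.
Order-1 term: 1/12 · (0.0333333 − 0.100000) = -0.00555556.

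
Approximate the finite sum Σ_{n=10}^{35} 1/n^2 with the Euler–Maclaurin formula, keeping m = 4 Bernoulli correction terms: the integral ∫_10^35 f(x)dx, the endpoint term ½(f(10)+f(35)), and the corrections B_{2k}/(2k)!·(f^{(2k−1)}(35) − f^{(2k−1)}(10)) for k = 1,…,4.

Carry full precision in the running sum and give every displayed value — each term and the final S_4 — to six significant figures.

Integral: ∫_10^35 1/x^2 dx = 0.0714286.
½[f(10) + f(35)] = ½[0.0100000 + 0.000816327] = 0.00540816.
Running total after boundary: 0.0768367.
k=1: B_{2}/(2)! × [f^{(1)}(35) − f^{(1)}(10)] = 1/12 × (-4.66472e-05 − (-0.00200000)) = 0.000162779.
After k=1: 0.0769995.
k=2: B_{4}/(4)! × [f^{(3)}(35) − f^{(3)}(10)] = −1/720 × (-4.56952e-07 − (-0.000240000)) = -3.32699e-07.
After k=2: 0.0769992.
k=3: B_{6}/(6)! × [f^{(5)}(35) − f^{(5)}(10)] = 1/30240 × (-1.11907e-08 − (-7.20000e-05)) = 2.38058e-09.
After k=3: 0.0769992.
k=4: B_{8}/(8)! × [f^{(7)}(35) − f^{(7)}(10)] = −1/1209600 × (-5.11574e-10 − (-4.03200e-05)) = -3.33329e-11.

S_4 ≈ 0.0769992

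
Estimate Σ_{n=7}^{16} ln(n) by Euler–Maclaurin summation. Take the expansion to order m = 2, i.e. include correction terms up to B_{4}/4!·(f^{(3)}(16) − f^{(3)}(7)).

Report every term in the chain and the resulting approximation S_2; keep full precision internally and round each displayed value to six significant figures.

S_2 ≈ 24.0926

Integral: ∫_7^16 ln(x) dx = 21.7400.
Endpoint term: (f(7) + f(16))/2 = (1.94591 + 2.77259)/2 = 2.35925.
So far: 24.0993.
k=1: B_{2}/(2)! × [f^{(1)}(16) − f^{(1)}(7)] = 1/12 × (0.0625000 − 0.142857) = -0.00669643.
Running total after k=1: 24.0926.
k=2: B_{4}/(4)! × [f^{(3)}(16) − f^{(3)}(7)] = −1/720 × (0.000488281 − 0.00583090) = 7.42031e-06.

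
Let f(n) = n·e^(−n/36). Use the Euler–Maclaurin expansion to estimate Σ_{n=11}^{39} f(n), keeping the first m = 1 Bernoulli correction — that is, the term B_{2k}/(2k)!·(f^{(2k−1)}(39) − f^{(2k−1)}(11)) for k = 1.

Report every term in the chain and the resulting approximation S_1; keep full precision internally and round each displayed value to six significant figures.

The integral term ∫_11^39 x·e^(−x/36) dx = 332.663.
Endpoint term: (f(11) + f(39))/2 = (8.10385 + 13.2002)/2 = 10.6520.
Running total after boundary: 343.315.
k=1: B_{2}/(2)! × [f^{(1)}(39) − f^{(1)}(11)] = 1/12 × (-0.0282055 − 0.511607) = -0.0449844.

S_1 ≈ 343.270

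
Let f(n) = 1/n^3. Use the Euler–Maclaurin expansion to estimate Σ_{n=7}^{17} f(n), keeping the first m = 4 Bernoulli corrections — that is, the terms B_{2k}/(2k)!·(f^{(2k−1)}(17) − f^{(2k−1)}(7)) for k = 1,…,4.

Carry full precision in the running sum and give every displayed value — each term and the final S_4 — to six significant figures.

Integral: ∫_7^17 1/x^3 dx = 0.00847398.
Endpoint term: (f(7) + f(17))/2 = (0.00291545 + 0.000203542)/2 = 0.00155950.
Running total after boundary: 0.0100335.
Order-1 term: 1/12 · (-3.59191e-05 − (-0.00124948)) = 0.000101130.
Partial sum through k=1: 0.0101346.
Order-2 term: −1/720 · (-2.48575e-06 − (-0.000509992)) = -7.04869e-07.
Partial sum through k=2: 0.0101339.
Order-3 term: 1/30240 · (-3.61251e-07 − (-0.000437136)) = 1.44436e-08.
Partial sum through k=3: 0.0101339.
Order-4 term: −1/1209600 · (-9.00003e-08 − (-0.000642322)) = -5.30946e-10.

S_4 ≈ 0.0101339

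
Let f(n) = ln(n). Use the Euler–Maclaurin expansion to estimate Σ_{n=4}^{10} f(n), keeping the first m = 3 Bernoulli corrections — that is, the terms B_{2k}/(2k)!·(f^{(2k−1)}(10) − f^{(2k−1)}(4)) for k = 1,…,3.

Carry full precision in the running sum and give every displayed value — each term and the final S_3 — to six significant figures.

S_3 ≈ 13.3127

Integral: ∫_4^10 ln(x) dx = 11.4807.
Endpoint term: (f(4) + f(10))/2 = (1.38629 + 2.30259)/2 = 1.84444.
So far: 13.3251.
Order-1 term: 1/12 · (0.100000 − 0.250000) = -0.0125000.
After k=1: 13.3126.
Order-2 term: −1/720 · (0.00200000 − 0.0312500) = 4.06250e-05.
After k=2: 13.3127.
Order-3 term: 1/30240 · (0.000240000 − 0.0234375) = -7.67113e-07.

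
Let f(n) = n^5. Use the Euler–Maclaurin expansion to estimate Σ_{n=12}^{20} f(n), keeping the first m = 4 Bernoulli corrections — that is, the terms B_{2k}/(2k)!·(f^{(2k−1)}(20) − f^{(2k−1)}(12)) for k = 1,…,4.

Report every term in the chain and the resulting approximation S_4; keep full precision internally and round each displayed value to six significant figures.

∫_12^20 x^5 dx evaluates to 1.01690e+07.
Boundary: ½(f(12) + f(20)) = ½(248832 + 3.20000e+06) = 1.72442e+06.
So far: 1.18934e+07.
k=1: B_{2}/(2)! × [f^{(1)}(20) − f^{(1)}(12)] = 1/12 × (800000 − 103680) = 58026.7.
Running total after k=1: 1.19514e+07.
k=2: B_{4}/(4)! × [f^{(3)}(20) − f^{(3)}(12)] = −1/720 × (24000.0 − 8640.00) = -21.3333.
Running total after k=2: 1.19514e+07.
k=3: B_{6}/(6)! × [f^{(5)}(20) − f^{(5)}(12)] = 1/30240 × (120.000 − 120.000) = 0.00000.
Running total after k=3: 1.19514e+07.
k=4: B_{8}/(8)! × [f^{(7)}(20) − f^{(7)}(12)] = −1/1209600 × (0.00000 − 0.00000) = 0.00000.

S_4 ≈ 1.19514e+07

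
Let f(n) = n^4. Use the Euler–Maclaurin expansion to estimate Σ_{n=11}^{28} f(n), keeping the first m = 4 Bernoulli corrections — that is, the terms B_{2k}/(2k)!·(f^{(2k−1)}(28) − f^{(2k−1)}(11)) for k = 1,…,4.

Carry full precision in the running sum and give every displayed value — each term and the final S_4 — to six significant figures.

The integral term ∫_11^28 x^4 dx = 3.40986e+06.
Endpoint term: (f(11) + f(28))/2 = (14641.0 + 614656)/2 = 314648.
Integral + boundary = 3.72451e+06.
Order-1 term: 1/12 · (87808.0 − 5324.00) = 6873.67.
After k=1: 3.73139e+06.
Order-2 term: −1/720 · (672.000 − 264.000) = -0.566667.
After k=2: 3.73138e+06.
Order-3 term: 1/30240 · (0.00000 − 0.00000) = 0.00000.
After k=3: 3.73138e+06.
Order-4 term: −1/1209600 · (0.00000 − 0.00000) = 0.00000.

S_4 ≈ 3.73138e+06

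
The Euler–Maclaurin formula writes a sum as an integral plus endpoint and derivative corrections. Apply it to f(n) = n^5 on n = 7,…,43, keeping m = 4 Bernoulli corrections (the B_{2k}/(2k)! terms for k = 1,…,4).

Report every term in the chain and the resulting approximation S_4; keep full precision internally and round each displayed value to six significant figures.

S_4 ≈ 1.12848e+09

The integral term ∫_7^43 x^5 dx = 1.05354e+09.
Boundary: ½(f(7) + f(43)) = ½(16807.0 + 1.47008e+08) = 7.35126e+07.
So far: 1.12705e+09.
Correction k=1: B_{2}/2! · (f^{(1)}(43) − f^{(1)}(7)) = 1/12 · (1.70940e+07 − 12005.0) = 1.42350e+06.
Partial sum through k=1: 1.12848e+09.
Correction k=2: B_{4}/4! · (f^{(3)}(43) − f^{(3)}(7)) = −1/720 · (110940 − 2940.00) = -150.000.
Partial sum through k=2: 1.12848e+09.
Correction k=3: B_{6}/6! · (f^{(5)}(43) − f^{(5)}(7)) = 1/30240 · (120.000 − 120.000) = 0.00000.
Partial sum through k=3: 1.12848e+09.
Correction k=4: B_{8}/8! · (f^{(7)}(43) − f^{(7)}(7)) = −1/1209600 · (0.00000 − 0.00000) = 0.00000.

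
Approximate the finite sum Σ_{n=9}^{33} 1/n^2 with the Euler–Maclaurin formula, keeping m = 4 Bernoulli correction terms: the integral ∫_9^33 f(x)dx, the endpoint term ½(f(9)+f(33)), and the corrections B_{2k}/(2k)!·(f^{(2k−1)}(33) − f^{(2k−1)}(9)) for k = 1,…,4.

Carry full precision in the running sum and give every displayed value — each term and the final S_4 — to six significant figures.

S_4 ≈ 0.0876635

The integral term ∫_9^33 1/x^2 dx = 0.0808081.
½[f(9) + f(33)] = ½[0.0123457 + 0.000918274] = 0.00663198.
Integral + boundary = 0.0874401.
k=1: B_{2}/(2)! × [f^{(1)}(33) − f^{(1)}(9)] = 1/12 × (-5.56529e-05 − (-0.00274348)) = 0.000223986.
Partial sum through k=1: 0.0876640.
k=2: B_{4}/(4)! × [f^{(3)}(33) − f^{(3)}(9)] = −1/720 × (-6.13256e-07 − (-0.000406442)) = -5.63651e-07.
Partial sum through k=2: 0.0876635.
k=3: B_{6}/(6)! × [f^{(5)}(33) − f^{(5)}(9)] = 1/30240 × (-1.68941e-08 − (-0.000150534)) = 4.97742e-09.
Partial sum through k=3: 0.0876635.
k=4: B_{8}/(8)! × [f^{(7)}(33) − f^{(7)}(9)] = −1/1209600 × (-8.68750e-10 − (-0.000104073)) = -8.60384e-11.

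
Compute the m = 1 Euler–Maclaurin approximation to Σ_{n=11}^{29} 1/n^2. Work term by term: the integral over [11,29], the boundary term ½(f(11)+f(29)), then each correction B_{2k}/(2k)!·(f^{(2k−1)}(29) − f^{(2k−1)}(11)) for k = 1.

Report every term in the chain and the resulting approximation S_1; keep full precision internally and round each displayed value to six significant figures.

S_1 ≈ 0.0612715

∫_11^29 1/x^2 dx evaluates to 0.0564263.
Endpoint term: (f(11) + f(29))/2 = (0.00826446 + 0.00118906)/2 = 0.00472676.
Running total after boundary: 0.0611531.
Correction k=1: B_{2}/2! · (f^{(1)}(29) − f^{(1)}(11)) = 1/12 · (-8.20042e-05 − (-0.00150263)) = 0.000118385.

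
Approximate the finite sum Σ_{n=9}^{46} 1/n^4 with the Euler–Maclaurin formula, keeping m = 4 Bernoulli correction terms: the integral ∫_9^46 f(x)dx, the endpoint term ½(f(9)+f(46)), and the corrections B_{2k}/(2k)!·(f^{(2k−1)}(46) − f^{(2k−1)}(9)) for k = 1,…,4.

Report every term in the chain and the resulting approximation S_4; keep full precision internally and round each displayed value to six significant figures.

Integral: ∫_9^46 1/x^4 dx = 0.000453823.
½[f(9) + f(46)] = ½[0.000152416 + 2.23341e-07] = 7.63196e-05.
So far: 0.000530142.
Correction k=1: B_{2}/2! · (f^{(1)}(46) − f^{(1)}(9)) = 1/12 · (-1.94210e-08 − (-6.77404e-05)) = 5.64341e-06.
Partial sum through k=1: 0.000535786.
Correction k=2: B_{4}/4! · (f^{(3)}(46) − f^{(3)}(9)) = −1/720 · (-2.75345e-10 − (-2.50890e-05)) = -3.48455e-08.
Partial sum through k=2: 0.000535751.
Correction k=3: B_{6}/6! · (f^{(5)}(46) − f^{(5)}(9)) = 1/30240 · (-7.28700e-12 − (-1.73455e-05)) = 5.73594e-10.
Partial sum through k=3: 0.000535752.
Correction k=4: B_{8}/8! · (f^{(7)}(46) − f^{(7)}(9)) = −1/1209600 · (-3.09939e-13 − (-1.92728e-05)) = -1.59332e-11.

S_4 ≈ 0.000535751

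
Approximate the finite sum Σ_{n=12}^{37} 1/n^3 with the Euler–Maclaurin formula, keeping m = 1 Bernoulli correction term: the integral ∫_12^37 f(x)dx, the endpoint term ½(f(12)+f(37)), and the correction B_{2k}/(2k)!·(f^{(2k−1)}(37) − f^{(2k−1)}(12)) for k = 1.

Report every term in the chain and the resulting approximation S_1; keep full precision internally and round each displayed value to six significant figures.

∫_12^37 1/x^3 dx evaluates to 0.00310699.
½[f(12) + f(37)] = ½[0.000578704 + 1.97422e-05] = 0.000299223.
So far: 0.00340622.
Correction k=1: B_{2}/2! · (f^{(1)}(37) − f^{(1)}(12)) = 1/12 · (-1.60072e-06 − (-0.000144676)) = 1.19229e-05.

S_1 ≈ 0.00341814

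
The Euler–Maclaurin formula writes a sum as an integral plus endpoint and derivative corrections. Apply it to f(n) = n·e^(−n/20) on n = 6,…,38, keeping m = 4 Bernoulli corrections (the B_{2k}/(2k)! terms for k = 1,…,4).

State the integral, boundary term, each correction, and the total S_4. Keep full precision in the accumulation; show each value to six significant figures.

The integral term ∫_6^38 x·e^(−x/20) dx = 211.726.
Boundary: ½(f(6) + f(38)) = ½(4.44491 + 5.68361) = 5.06426.
So far: 216.790.
Correction k=1: B_{2}/2! · (f^{(1)}(38) − f^{(1)}(6)) = 1/12 · (-0.134612 − 0.518573) = -0.0544320.
Partial sum through k=1: 216.736.
Correction k=2: B_{4}/4! · (f^{(3)}(38) − f^{(3)}(6)) = −1/720 · (0.000411314 − 0.00500052) = 6.37390e-06.
Partial sum through k=2: 216.736.
Correction k=3: B_{6}/6! · (f^{(5)}(38) − f^{(5)}(6)) = 1/30240 · (2.89789e-06 − 2.17615e-05) = -6.23798e-10.
Partial sum through k=3: 216.736.
Correction k=4: B_{8}/8! · (f^{(7)}(38) − f^{(7)}(6)) = −1/1209600 · (1.19187e-08 − 7.75544e-08) = 5.42623e-14.

S_4 ≈ 216.736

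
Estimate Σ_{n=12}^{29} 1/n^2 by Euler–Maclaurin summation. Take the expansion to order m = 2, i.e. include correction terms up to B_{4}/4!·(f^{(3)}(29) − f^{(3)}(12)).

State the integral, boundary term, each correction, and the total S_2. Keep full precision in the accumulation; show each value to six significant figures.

Integral: ∫_12^29 1/x^2 dx = 0.0488506.
Boundary: ½(f(12) + f(29)) = ½(0.00694444 + 0.00118906) = 0.00406675.
Running total after boundary: 0.0529173.
Correction k=1: B_{2}/2! · (f^{(1)}(29) − f^{(1)}(12)) = 1/12 · (-8.20042e-05 − (-0.00115741)) = 8.96169e-05.
Running total after k=1: 0.0530069.
Correction k=2: B_{4}/4! · (f^{(3)}(29) − f^{(3)}(12)) = −1/720 · (-1.17010e-06 − (-9.64506e-05)) = -1.32334e-07.

S_2 ≈ 0.0530068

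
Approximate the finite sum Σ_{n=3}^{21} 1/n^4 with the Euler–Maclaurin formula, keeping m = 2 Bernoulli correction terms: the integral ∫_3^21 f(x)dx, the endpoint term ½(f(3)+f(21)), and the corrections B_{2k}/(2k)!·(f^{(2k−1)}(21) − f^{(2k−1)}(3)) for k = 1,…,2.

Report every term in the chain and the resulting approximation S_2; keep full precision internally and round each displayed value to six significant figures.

Integral: ∫_3^21 1/x^4 dx = 0.0123097.
Boundary: ½(f(3) + f(21)) = ½(0.0123457 + 5.14189e-06) = 0.00617541.
So far: 0.0184851.
Correction k=1: B_{2}/2! · (f^{(1)}(21) − f^{(1)}(3)) = 1/12 · (-9.79408e-07 − (-0.0164609)) = 0.00137166.
After k=1: 0.0198568.
Correction k=2: B_{4}/4! · (f^{(3)}(21) − f^{(3)}(3)) = −1/720 · (-6.66264e-08 − (-0.0548697)) = -7.62078e-05.

S_2 ≈ 0.0197805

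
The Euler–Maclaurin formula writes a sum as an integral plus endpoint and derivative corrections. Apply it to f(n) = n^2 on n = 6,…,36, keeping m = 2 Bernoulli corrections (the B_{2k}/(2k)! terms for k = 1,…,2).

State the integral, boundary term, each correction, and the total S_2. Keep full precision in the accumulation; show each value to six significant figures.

S_2 ≈ 16151.0

Integral: ∫_6^36 x^2 dx = 15480.0.
Boundary: ½(f(6) + f(36)) = ½(36.0000 + 1296.00) = 666.000.
Running total after boundary: 16146.0.
Order-1 term: 1/12 · (72.0000 − 12.0000) = 5.00000.
After k=1: 16151.0.
Order-2 term: −1/720 · (0.00000 − 0.00000) = 0.00000.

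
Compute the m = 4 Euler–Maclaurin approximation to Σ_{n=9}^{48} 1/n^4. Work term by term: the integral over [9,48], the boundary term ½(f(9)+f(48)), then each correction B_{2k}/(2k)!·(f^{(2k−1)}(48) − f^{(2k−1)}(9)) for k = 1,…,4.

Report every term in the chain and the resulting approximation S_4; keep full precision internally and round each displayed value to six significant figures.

S_4 ≈ 0.000536145

∫_9^48 1/x^4 dx evaluates to 0.000454233.
Boundary: ½(f(9) + f(48)) = ½(0.000152416 + 1.88380e-07) = 7.63021e-05.
Integral + boundary = 0.000530535.
Order-1 term: 1/12 · (-1.56983e-08 − (-6.77404e-05)) = 5.64372e-06.
Partial sum through k=1: 0.000536179.
Order-2 term: −1/720 · (-2.04406e-10 − (-2.50890e-05)) = -3.48456e-08.
Partial sum through k=2: 0.000536144.
Order-3 term: 1/30240 · (-4.96819e-12 − (-1.73455e-05)) = 5.73594e-10.
Partial sum through k=3: 0.000536145.
Order-4 term: −1/1209600 · (-1.94070e-13 − (-1.92728e-05)) = -1.59332e-11.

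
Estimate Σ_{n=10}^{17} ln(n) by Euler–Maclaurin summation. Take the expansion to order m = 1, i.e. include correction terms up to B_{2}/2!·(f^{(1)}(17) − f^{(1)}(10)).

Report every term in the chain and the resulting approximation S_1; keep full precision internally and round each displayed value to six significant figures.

Integral: ∫_10^17 ln(x) dx = 18.1388.
Boundary: ½(f(10) + f(17)) = ½(2.30259 + 2.83321) = 2.56790.
So far: 20.7067.
Order-1 term: 1/12 · (0.0588235 − 0.100000) = -0.00343137.

S_1 ≈ 20.7032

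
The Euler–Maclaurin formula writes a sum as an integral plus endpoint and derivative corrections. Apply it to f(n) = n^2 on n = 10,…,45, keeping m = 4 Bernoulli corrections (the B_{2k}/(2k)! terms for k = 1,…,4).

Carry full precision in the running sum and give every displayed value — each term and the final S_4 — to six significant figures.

The integral term ∫_10^45 x^2 dx = 30041.7.
Endpoint term: (f(10) + f(45))/2 = (100.000 + 2025.00)/2 = 1062.50.
Integral + boundary = 31104.2.
Order-1 term: 1/12 · (90.0000 − 20.0000) = 5.83333.
Running total after k=1: 31110.0.
Order-2 term: −1/720 · (0.00000 − 0.00000) = 0.00000.
Running total after k=2: 31110.0.
Order-3 term: 1/30240 · (0.00000 − 0.00000) = 0.00000.
Running total after k=3: 31110.0.
Order-4 term: −1/1209600 · (0.00000 − 0.00000) = 0.00000.

S_4 ≈ 31110.0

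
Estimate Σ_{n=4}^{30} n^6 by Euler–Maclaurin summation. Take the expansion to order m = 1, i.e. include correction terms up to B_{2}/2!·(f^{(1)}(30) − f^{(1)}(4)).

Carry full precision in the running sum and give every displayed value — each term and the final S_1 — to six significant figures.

S_1 ≈ 3.50093e+09

Integral: ∫_4^30 x^6 dx = 3.12428e+09.
Endpoint term: (f(4) + f(30))/2 = (4096.00 + 7.29000e+08)/2 = 3.64502e+08.
So far: 3.48879e+09.
Order-1 term: 1/12 · (1.45800e+08 − 6144.00) = 1.21495e+07.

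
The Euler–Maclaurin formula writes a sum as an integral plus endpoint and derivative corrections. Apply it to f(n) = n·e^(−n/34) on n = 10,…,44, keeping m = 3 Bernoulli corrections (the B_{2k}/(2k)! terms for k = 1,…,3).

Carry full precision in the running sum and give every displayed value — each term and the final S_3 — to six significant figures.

S_3 ≈ 397.491

∫_10^44 x·e^(−x/34) dx evaluates to 387.784.
½[f(10) + f(44)] = ½[7.45189 + 12.0621] = 9.75702.
Running total after boundary: 397.541.
k=1: B_{2}/(2)! × [f^{(1)}(44) − f^{(1)}(10)] = 1/12 × (-0.0806293 − 0.526016) = -0.0505537.
After k=1: 397.491.
k=2: B_{4}/(4)! × [f^{(3)}(44) − f^{(3)}(10)] = −1/720 × (0.000404542 − 0.00174428) = 1.86075e-06.
After k=2: 397.491.
k=3: B_{6}/(6)! × [f^{(5)}(44) − f^{(5)}(10)] = 1/30240 × (7.60235e-07 − 2.62417e-06) = -6.16380e-11.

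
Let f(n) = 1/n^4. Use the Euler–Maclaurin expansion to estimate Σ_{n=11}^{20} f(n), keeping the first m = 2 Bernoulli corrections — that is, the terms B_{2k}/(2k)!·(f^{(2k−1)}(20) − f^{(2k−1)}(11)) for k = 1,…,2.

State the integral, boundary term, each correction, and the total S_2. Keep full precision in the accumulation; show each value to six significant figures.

The integral term ∫_11^20 1/x^4 dx = 0.000208772.
Boundary: ½(f(11) + f(20)) = ½(6.83013e-05 + 6.25000e-06) = 3.72757e-05.
Running total after boundary: 0.000246047.
Correction k=1: B_{2}/2! · (f^{(1)}(20) − f^{(1)}(11)) = 1/12 · (-1.25000e-06 − (-2.48369e-05)) = 1.96557e-06.
Partial sum through k=1: 0.000248013.
Correction k=2: B_{4}/4! · (f^{(3)}(20) − f^{(3)}(11)) = −1/720 · (-9.37500e-08 − (-6.15790e-06)) = -8.42243e-09.

S_2 ≈ 0.000248004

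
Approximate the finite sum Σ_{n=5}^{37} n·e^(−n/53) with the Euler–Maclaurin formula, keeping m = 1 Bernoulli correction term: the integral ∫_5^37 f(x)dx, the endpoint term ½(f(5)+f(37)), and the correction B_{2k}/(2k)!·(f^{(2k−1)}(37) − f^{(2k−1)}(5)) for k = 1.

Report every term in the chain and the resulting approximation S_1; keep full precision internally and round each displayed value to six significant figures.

S_1 ≈ 435.497

The integral term ∫_5^37 x·e^(−x/53) dx = 424.074.
Endpoint term: (f(5) + f(37))/2 = (4.54987 + 18.4084)/2 = 11.4791.
Integral + boundary = 435.553.
Order-1 term: 1/12 · (0.150196 − 0.824127) = -0.0561610.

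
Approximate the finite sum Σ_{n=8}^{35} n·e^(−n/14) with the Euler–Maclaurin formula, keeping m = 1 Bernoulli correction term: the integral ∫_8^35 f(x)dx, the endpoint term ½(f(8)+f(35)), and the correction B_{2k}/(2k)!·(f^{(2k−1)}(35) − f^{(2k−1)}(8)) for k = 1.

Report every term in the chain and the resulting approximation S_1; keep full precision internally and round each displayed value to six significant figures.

Integral: ∫_8^35 x·e^(−x/14) dx = 117.623.
½[f(8) + f(35)] = ½[4.51774 + 2.87297] = 3.69536.
Integral + boundary = 121.318.
k=1: B_{2}/(2)! × [f^{(1)}(35) − f^{(1)}(8)] = 1/12 × (-0.123127 − 0.242022) = -0.0304291.

S_1 ≈ 121.288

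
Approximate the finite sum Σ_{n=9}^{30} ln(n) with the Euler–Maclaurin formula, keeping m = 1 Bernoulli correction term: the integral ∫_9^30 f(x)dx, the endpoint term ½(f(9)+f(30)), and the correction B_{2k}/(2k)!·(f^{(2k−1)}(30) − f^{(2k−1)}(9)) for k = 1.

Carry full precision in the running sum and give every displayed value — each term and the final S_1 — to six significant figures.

S_1 ≈ 64.0536

Integral: ∫_9^30 ln(x) dx = 61.2609.
½[f(9) + f(30)] = ½[2.19722 + 3.40120] = 2.79921.
Integral + boundary = 64.0601.
k=1: B_{2}/(2)! × [f^{(1)}(30) − f^{(1)}(9)] = 1/12 × (0.0333333 − 0.111111) = -0.00648148.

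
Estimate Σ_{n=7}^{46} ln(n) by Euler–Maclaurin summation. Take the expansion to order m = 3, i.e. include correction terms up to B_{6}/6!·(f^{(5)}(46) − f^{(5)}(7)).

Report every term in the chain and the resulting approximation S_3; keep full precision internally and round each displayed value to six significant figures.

S_3 ≈ 126.373

Integral: ∫_7^46 ln(x) dx = 123.496.
½[f(7) + f(46)] = ½[1.94591 + 3.82864] = 2.88728.
So far: 126.383.
Correction k=1: B_{2}/2! · (f^{(1)}(46) − f^{(1)}(7)) = 1/12 · (0.0217391 − 0.142857) = -0.0100932.
Running total after k=1: 126.373.
Correction k=2: B_{4}/4! · (f^{(3)}(46) − f^{(3)}(7)) = −1/720 · (2.05474e-05 − 0.00583090) = 8.06994e-06.
Running total after k=2: 126.373.
Correction k=3: B_{6}/6! · (f^{(5)}(46) − f^{(5)}(7)) = 1/30240 · (1.16526e-07 − 0.00142798) = -4.72176e-08.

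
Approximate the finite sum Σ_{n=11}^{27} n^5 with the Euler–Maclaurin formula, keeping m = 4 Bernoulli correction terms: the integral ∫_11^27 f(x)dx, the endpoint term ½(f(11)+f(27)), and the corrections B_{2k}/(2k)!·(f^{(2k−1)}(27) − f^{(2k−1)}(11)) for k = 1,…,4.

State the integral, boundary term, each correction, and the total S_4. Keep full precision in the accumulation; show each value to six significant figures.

The integral term ∫_11^27 x^5 dx = 6.42748e+07.
Endpoint term: (f(11) + f(27))/2 = (161051 + 1.43489e+07)/2 = 7.25498e+06.
Running total after boundary: 7.15298e+07.
Correction k=1: B_{2}/2! · (f^{(1)}(27) − f^{(1)}(11)) = 1/12 · (2.65720e+06 − 73205.0) = 215333.
Partial sum through k=1: 7.17451e+07.
Correction k=2: B_{4}/4! · (f^{(3)}(27) − f^{(3)}(11)) = −1/720 · (43740.0 − 7260.00) = -50.6667.
Partial sum through k=2: 7.17451e+07.
Correction k=3: B_{6}/6! · (f^{(5)}(27) − f^{(5)}(11)) = 1/30240 · (120.000 − 120.000) = 0.00000.
Partial sum through k=3: 7.17451e+07.
Correction k=4: B_{8}/8! · (f^{(7)}(27) − f^{(7)}(11)) = −1/1209600 · (0.00000 − 0.00000) = 0.00000.

S_4 ≈ 7.17451e+07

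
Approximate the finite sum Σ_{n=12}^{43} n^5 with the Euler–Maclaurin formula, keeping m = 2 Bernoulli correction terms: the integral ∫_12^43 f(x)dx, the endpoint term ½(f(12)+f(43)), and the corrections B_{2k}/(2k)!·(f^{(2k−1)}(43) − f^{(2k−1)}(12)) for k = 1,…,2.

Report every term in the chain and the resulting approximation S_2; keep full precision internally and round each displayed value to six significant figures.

S_2 ≈ 1.12811e+09

Integral: ∫_12^43 x^5 dx = 1.05306e+09.
Endpoint term: (f(12) + f(43))/2 = (248832 + 1.47008e+08)/2 = 7.36286e+07.
Integral + boundary = 1.12669e+09.
Correction k=1: B_{2}/2! · (f^{(1)}(43) − f^{(1)}(12)) = 1/12 · (1.70940e+07 − 103680) = 1.41586e+06.
Running total after k=1: 1.12811e+09.
Correction k=2: B_{4}/4! · (f^{(3)}(43) − f^{(3)}(12)) = −1/720 · (110940 − 8640.00) = -142.083.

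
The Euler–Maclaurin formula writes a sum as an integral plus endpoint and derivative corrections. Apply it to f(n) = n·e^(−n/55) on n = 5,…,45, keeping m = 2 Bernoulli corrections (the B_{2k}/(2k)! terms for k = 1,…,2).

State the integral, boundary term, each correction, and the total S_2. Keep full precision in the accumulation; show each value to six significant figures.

S_2 ≈ 598.598

∫_5^45 x·e^(−x/55) dx evaluates to 586.450.
Boundary: ½(f(5) + f(45)) = ½(4.56550 + 19.8555) = 12.2105.
Running total after boundary: 598.660.
Correction k=1: B_{2}/2! · (f^{(1)}(45) − f^{(1)}(5)) = 1/12 · (0.0802242 − 0.830092) = -0.0624889.
Running total after k=1: 598.598.
Correction k=2: B_{4}/4! · (f^{(3)}(45) − f^{(3)}(5)) = −1/720 · (0.000318245 − 0.000878113) = 7.77595e-07.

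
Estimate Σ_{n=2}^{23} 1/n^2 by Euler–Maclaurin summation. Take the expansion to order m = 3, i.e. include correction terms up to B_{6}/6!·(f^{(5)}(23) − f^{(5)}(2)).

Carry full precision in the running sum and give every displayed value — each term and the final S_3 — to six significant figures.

S_3 ≈ 0.602431

∫_2^23 1/x^2 dx evaluates to 0.456522.
Endpoint term: (f(2) + f(23))/2 = (0.250000 + 0.00189036)/2 = 0.125945.
Running total after boundary: 0.582467.
Correction k=1: B_{2}/2! · (f^{(1)}(23) − f^{(1)}(2)) = 1/12 · (-0.000164379 − (-0.250000)) = 0.0208196.
Running total after k=1: 0.603287.
Correction k=2: B_{4}/4! · (f^{(3)}(23) − f^{(3)}(2)) = −1/720 · (-3.72883e-06 − (-0.750000)) = -0.00104166.
Running total after k=2: 0.602245.
Correction k=3: B_{6}/6! · (f^{(5)}(23) − f^{(5)}(2)) = 1/30240 · (-2.11465e-07 − (-5.62500)) = 0.000186012.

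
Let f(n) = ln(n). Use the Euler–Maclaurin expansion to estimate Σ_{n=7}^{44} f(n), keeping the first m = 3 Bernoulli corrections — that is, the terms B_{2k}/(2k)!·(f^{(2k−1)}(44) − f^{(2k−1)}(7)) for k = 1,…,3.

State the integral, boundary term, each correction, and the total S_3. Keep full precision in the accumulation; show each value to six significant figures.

S_3 ≈ 118.738

The integral term ∫_7^44 ln(x) dx = 115.883.
½[f(7) + f(44)] = ½[1.94591 + 3.78419] = 2.86505.
So far: 118.748.
Order-1 term: 1/12 · (0.0227273 − 0.142857) = -0.0100108.
Running total after k=1: 118.738.
Order-2 term: −1/720 · (2.34786e-05 − 0.00583090) = 8.06587e-06.
Running total after k=2: 118.738.
Order-3 term: 1/30240 · (1.45528e-07 − 0.00142798) = -4.72166e-08.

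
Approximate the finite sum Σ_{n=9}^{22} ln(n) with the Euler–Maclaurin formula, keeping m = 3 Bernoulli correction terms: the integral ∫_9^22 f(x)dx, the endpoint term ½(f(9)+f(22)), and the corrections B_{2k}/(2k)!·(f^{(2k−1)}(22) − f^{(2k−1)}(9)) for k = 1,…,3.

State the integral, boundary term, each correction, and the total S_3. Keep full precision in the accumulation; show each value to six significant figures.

The integral term ∫_9^22 ln(x) dx = 35.2279.
Endpoint term: (f(9) + f(22))/2 = (2.19722 + 3.09104)/2 = 2.64413.
So far: 37.8720.
Order-1 term: 1/12 · (0.0454545 − 0.111111) = -0.00547138.
Running total after k=1: 37.8666.
Order-2 term: −1/720 · (0.000187829 − 0.00274348) = 3.54952e-06.
Running total after k=2: 37.8666.
Order-3 term: 1/30240 · (4.65691e-06 − 0.000406442) = -1.32865e-08.

S_3 ≈ 37.8666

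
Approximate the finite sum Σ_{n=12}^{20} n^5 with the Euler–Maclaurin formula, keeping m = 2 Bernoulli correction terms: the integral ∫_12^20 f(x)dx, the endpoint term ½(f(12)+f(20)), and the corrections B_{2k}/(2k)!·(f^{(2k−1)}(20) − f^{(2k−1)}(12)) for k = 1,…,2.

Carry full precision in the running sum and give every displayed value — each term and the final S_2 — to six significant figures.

The integral term ∫_12^20 x^5 dx = 1.01690e+07.
Boundary: ½(f(12) + f(20)) = ½(248832 + 3.20000e+06) = 1.72442e+06.
So far: 1.18934e+07.
Order-1 term: 1/12 · (800000 − 103680) = 58026.7.
Running total after k=1: 1.19514e+07.
Order-2 term: −1/720 · (24000.0 − 8640.00) = -21.3333.

S_2 ≈ 1.19514e+07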